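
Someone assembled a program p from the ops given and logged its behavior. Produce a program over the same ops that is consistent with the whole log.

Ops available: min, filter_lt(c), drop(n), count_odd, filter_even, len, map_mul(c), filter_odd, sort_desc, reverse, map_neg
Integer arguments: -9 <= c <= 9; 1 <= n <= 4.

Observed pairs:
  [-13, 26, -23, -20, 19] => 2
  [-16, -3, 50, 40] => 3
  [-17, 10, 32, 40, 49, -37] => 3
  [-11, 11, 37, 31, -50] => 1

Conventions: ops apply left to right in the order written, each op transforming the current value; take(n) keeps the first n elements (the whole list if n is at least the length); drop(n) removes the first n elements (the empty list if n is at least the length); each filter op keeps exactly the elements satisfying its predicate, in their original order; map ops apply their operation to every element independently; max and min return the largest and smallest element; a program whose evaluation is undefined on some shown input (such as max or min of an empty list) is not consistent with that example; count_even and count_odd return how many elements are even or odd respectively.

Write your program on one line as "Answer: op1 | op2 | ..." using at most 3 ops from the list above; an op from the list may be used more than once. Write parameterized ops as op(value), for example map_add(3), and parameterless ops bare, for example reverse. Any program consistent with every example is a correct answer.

filter_even | reverse | len

Check, running the answer program on each example:
  [-13, 26, -23, -20, 19] -> [26, -20] -> [-20, 26] -> 2
  [-16, -3, 50, 40] -> [-16, 50, 40] -> [40, 50, -16] -> 3
  [-17, 10, 32, 40, 49, -37] -> [10, 32, 40] -> [40, 32, 10] -> 3
  [-11, 11, 37, 31, -50] -> [-50] -> [-50] -> 1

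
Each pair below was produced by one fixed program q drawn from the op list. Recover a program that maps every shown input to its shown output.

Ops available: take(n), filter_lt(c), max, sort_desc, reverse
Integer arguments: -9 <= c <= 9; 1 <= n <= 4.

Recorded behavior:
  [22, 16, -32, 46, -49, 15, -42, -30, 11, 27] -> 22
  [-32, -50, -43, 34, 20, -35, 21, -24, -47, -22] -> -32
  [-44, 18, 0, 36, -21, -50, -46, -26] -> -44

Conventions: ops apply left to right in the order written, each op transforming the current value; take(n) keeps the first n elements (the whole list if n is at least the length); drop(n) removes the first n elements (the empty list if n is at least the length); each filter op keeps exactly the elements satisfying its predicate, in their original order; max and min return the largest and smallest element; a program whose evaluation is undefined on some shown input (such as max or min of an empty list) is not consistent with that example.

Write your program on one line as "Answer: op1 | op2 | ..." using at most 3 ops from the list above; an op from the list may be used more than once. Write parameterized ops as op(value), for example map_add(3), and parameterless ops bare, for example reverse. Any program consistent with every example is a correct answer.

take(1) | max

Check, running the answer program on each example:
  [22, 16, -32, 46, -49, 15, -42, -30, 11, 27] -> [22] -> 22
  [-32, -50, -43, 34, 20, -35, 21, -24, -47, -22] -> [-32] -> -32
  [-44, 18, 0, 36, -21, -50, -46, -26] -> [-44] -> -44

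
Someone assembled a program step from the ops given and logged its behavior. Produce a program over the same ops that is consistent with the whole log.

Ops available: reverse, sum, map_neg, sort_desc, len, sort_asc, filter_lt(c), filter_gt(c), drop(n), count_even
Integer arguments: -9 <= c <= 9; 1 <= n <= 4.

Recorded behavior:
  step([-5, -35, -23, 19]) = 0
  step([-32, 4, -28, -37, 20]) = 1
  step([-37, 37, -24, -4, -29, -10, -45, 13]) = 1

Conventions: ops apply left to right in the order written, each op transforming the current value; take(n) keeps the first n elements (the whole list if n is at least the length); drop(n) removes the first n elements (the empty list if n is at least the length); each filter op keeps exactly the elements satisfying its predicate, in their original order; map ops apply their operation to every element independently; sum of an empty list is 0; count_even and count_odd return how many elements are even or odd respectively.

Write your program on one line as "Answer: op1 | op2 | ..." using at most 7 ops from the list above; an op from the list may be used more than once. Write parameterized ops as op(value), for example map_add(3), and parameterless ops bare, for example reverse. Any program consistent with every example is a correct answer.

map_neg | drop(3) | map_neg | drop(1) | map_neg | count_even

Check, running the answer program on each example:
  [-5, -35, -23, 19] -> [5, 35, 23, -19] -> [-19] -> [19] -> [] -> [] -> 0
  [-32, 4, -28, -37, 20] -> [32, -4, 28, 37, -20] -> [37, -20] -> [-37, 20] -> [20] -> [-20] -> 1
  [-37, 37, -24, -4, -29, -10, -45, 13] -> [37, -37, 24, 4, 29, 10, 45, -13] -> [4, 29, 10, 45, -13] -> [-4, -29, -10, -45, 13] -> [-29, -10, -45, 13] -> [29, 10, 45, -13] -> 1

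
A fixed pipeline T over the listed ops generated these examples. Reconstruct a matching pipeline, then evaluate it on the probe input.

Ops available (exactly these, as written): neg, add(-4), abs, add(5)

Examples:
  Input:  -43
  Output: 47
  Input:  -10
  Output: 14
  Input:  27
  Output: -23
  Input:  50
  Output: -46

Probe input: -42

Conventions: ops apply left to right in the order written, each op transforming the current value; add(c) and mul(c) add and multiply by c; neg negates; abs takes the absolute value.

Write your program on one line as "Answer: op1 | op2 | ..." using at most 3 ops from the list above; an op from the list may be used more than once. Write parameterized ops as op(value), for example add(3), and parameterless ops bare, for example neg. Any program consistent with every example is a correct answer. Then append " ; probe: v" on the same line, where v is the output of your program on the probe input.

add(-4) | neg ; probe: 46

Check, running the answer program on each example:
  -43 -> -47 -> 47
  -10 -> -14 -> 14
  27 -> 23 -> -23
  50 -> 46 -> -46
  probe: -42 -> -46 -> 46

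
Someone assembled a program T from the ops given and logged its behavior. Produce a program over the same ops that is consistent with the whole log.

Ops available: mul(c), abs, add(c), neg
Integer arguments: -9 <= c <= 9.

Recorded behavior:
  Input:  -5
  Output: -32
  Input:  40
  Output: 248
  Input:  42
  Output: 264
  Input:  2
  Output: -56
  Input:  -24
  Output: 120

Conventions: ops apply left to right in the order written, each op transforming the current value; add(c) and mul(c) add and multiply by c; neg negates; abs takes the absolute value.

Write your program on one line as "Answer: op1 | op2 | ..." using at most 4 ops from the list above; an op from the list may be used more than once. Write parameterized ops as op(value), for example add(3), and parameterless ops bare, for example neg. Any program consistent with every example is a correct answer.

abs | add(-9) | mul(8)

Check, running the answer program on each example:
  -5 -> 5 -> -4 -> -32
  40 -> 40 -> 31 -> 248
  42 -> 42 -> 33 -> 264
  2 -> 2 -> -7 -> -56
  -24 -> 24 -> 15 -> 120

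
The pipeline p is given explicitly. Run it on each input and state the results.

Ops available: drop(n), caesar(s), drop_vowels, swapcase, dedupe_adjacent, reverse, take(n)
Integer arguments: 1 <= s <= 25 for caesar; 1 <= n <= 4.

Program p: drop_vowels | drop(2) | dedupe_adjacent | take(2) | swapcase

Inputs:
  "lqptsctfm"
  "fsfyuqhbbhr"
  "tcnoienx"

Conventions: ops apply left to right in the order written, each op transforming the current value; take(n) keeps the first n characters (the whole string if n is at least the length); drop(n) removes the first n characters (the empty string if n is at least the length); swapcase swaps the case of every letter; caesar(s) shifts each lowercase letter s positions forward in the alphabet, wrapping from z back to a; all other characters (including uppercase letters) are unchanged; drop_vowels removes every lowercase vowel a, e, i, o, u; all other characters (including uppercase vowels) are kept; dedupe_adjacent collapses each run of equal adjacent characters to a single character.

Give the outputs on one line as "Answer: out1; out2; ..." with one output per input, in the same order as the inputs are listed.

"PT"; "FY"; "NX"

Execution, op by op:
  "lqptsctfm" -> "lqptsctfm" -> "ptsctfm" -> "ptsctfm" -> "pt" -> "PT"
  "fsfyuqhbbhr" -> "fsfyqhbbhr" -> "fyqhbbhr" -> "fyqhbhr" -> "fy" -> "FY"
  "tcnoienx" -> "tcnnx" -> "nnx" -> "nx" -> "nx" -> "NX"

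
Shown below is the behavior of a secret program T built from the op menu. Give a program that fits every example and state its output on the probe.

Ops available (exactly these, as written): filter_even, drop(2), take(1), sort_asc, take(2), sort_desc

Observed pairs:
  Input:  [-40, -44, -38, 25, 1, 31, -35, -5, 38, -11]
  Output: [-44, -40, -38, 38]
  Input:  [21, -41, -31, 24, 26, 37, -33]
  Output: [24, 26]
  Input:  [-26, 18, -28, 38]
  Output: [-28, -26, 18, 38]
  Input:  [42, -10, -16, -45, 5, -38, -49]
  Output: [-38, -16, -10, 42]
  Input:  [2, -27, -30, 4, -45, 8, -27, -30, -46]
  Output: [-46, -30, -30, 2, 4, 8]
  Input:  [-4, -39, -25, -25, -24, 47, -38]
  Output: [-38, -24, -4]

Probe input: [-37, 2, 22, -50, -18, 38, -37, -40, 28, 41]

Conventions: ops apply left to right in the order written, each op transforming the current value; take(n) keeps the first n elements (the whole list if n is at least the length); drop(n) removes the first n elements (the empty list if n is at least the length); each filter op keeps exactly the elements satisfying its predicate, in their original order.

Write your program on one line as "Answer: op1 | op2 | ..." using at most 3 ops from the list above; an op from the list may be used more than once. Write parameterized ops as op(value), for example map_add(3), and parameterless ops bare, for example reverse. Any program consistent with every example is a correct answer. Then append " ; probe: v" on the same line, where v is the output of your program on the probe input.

sort_asc | filter_even ; probe: [-50, -40, -18, 2, 22, 28, 38]

Check, running the answer program on each example:
  [-40, -44, -38, 25, 1, 31, -35, -5, 38, -11] -> [-44, -40, -38, -35, -11, -5, 1, 25, 31, 38] -> [-44, -40, -38, 38]
  [21, -41, -31, 24, 26, 37, -33] -> [-41, -33, -31, 21, 24, 26, 37] -> [24, 26]
  [-26, 18, -28, 38] -> [-28, -26, 18, 38] -> [-28, -26, 18, 38]
  [42, -10, -16, -45, 5, -38, -49] -> [-49, -45, -38, -16, -10, 5, 42] -> [-38, -16, -10, 42]
  [2, -27, -30, 4, -45, 8, -27, -30, -46] -> [-46, -45, -30, -30, -27, -27, 2, 4, 8] -> [-46, -30, -30, 2, 4, 8]
  [-4, -39, -25, -25, -24, 47, -38] -> [-39, -38, -25, -25, -24, -4, 47] -> [-38, -24, -4]
  probe: [-37, 2, 22, -50, -18, 38, -37, -40, 28, 41] -> [-50, -40, -37, -37, -18, 2, 22, 28, 38, 41] -> [-50, -40, -18, 2, 22, 28, 38]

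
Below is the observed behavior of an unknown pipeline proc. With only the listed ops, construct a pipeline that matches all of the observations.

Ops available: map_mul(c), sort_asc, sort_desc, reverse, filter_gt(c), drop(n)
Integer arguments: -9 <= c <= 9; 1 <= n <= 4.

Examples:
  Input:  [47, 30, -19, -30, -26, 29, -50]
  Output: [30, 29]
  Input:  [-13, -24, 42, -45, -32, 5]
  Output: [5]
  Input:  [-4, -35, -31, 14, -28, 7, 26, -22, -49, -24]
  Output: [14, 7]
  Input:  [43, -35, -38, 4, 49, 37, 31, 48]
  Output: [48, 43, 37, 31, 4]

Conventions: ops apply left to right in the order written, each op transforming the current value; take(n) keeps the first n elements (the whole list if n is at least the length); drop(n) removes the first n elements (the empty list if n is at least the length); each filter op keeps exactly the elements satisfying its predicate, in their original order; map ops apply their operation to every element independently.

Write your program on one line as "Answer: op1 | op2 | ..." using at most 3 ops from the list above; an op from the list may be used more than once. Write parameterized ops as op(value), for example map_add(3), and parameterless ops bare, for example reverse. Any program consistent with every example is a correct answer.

sort_desc | filter_gt(0) | drop(1)

Check, running the answer program on each example:
  [47, 30, -19, -30, -26, 29, -50] -> [47, 30, 29, -19, -26, -30, -50] -> [47, 30, 29] -> [30, 29]
  [-13, -24, 42, -45, -32, 5] -> [42, 5, -13, -24, -32, -45] -> [42, 5] -> [5]
  [-4, -35, -31, 14, -28, 7, 26, -22, -49, -24] -> [26, 14, 7, -4, -22, -24, -28, -31, -35, -49] -> [26, 14, 7] -> [14, 7]
  [43, -35, -38, 4, 49, 37, 31, 48] -> [49, 48, 43, 37, 31, 4, -35, -38] -> [49, 48, 43, 37, 31, 4] -> [48, 43, 37, 31, 4]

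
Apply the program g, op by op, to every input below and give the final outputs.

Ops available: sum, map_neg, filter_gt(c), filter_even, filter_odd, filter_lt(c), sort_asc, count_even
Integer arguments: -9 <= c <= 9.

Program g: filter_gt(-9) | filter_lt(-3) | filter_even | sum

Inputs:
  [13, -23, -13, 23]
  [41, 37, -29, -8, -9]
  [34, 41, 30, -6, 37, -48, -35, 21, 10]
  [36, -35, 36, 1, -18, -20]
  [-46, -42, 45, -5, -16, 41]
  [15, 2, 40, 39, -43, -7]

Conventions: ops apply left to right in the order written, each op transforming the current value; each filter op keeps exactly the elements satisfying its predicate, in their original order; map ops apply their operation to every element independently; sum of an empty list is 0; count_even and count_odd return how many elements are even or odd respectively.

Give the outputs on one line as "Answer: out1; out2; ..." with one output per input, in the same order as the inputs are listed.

0; -8; -6; 0; 0; 0

Execution, op by op:
  [13, -23, -13, 23] -> [13, 23] -> [] -> [] -> 0
  [41, 37, -29, -8, -9] -> [41, 37, -8] -> [-8] -> [-8] -> -8
  [34, 41, 30, -6, 37, -48, -35, 21, 10] -> [34, 41, 30, -6, 37, 21, 10] -> [-6] -> [-6] -> -6
  [36, -35, 36, 1, -18, -20] -> [36, 36, 1] -> [] -> [] -> 0
  [-46, -42, 45, -5, -16, 41] -> [45, -5, 41] -> [-5] -> [] -> 0
  [15, 2, 40, 39, -43, -7] -> [15, 2, 40, 39, -7] -> [-7] -> [] -> 0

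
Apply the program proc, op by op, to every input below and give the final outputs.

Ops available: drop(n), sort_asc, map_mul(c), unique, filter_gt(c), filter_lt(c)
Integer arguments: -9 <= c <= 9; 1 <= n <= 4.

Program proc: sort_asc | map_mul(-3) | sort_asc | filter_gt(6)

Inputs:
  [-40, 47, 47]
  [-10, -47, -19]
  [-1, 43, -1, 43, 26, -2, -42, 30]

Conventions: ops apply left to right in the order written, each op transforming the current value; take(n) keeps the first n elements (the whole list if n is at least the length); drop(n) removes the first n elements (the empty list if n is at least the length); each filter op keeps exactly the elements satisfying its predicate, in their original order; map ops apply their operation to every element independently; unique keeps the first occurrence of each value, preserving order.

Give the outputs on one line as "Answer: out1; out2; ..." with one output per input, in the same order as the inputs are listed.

[120]; [30, 57, 141]; [126]

Execution, op by op:
  [-40, 47, 47] -> [-40, 47, 47] -> [120, -141, -141] -> [-141, -141, 120] -> [120]
  [-10, -47, -19] -> [-47, -19, -10] -> [141, 57, 30] -> [30, 57, 141] -> [30, 57, 141]
  [-1, 43, -1, 43, 26, -2, -42, 30] -> [-42, -2, -1, -1, 26, 30, 43, 43] -> [126, 6, 3, 3, -78, -90, -129, -129] -> [-129, -129, -90, -78, 3, 3, 6, 126] -> [126]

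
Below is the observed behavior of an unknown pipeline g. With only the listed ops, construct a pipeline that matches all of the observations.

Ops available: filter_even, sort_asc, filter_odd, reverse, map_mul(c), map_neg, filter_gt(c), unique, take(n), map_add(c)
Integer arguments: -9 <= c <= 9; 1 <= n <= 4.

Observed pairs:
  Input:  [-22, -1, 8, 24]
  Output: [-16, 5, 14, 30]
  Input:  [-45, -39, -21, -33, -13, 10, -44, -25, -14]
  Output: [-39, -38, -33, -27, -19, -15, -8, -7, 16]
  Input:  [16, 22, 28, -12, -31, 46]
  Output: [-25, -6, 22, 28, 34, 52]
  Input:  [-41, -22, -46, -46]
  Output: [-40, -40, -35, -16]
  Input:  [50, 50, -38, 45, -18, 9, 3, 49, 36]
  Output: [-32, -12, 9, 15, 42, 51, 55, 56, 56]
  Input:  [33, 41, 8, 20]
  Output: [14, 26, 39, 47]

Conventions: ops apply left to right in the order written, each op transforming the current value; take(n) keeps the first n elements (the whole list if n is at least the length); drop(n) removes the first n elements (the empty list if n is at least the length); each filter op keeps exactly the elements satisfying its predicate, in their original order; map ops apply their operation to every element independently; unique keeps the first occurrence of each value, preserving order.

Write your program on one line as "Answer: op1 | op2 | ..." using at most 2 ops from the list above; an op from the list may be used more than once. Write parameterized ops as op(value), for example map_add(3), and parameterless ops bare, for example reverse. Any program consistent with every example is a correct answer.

map_add(6) | sort_asc

Check, running the answer program on each example:
  [-22, -1, 8, 24] -> [-16, 5, 14, 30] -> [-16, 5, 14, 30]
  [-45, -39, -21, -33, -13, 10, -44, -25, -14] -> [-39, -33, -15, -27, -7, 16, -38, -19, -8] -> [-39, -38, -33, -27, -19, -15, -8, -7, 16]
  [16, 22, 28, -12, -31, 46] -> [22, 28, 34, -6, -25, 52] -> [-25, -6, 22, 28, 34, 52]
  [-41, -22, -46, -46] -> [-35, -16, -40, -40] -> [-40, -40, -35, -16]
  [50, 50, -38, 45, -18, 9, 3, 49, 36] -> [56, 56, -32, 51, -12, 15, 9, 55, 42] -> [-32, -12, 9, 15, 42, 51, 55, 56, 56]
  [33, 41, 8, 20] -> [39, 47, 14, 26] -> [14, 26, 39, 47]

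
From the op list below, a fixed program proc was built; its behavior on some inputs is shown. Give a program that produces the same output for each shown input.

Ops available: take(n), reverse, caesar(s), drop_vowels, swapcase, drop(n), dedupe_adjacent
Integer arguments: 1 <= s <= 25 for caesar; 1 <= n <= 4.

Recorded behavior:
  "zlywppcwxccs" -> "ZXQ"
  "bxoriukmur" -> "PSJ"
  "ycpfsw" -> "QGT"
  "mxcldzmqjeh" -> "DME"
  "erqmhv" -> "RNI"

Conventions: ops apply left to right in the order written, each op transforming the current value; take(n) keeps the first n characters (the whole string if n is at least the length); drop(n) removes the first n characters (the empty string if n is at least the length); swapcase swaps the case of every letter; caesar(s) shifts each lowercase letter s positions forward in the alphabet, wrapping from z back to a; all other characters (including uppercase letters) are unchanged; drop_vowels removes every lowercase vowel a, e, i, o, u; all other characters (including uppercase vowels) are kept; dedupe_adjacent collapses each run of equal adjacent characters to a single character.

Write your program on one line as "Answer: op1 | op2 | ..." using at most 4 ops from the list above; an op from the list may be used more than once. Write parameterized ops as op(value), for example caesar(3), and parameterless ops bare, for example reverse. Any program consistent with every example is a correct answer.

caesar(1) | drop(2) | take(3) | swapcase

Check, running the answer program on each example:
  "zlywppcwxccs" -> "amzxqqdxyddt" -> "zxqqdxyddt" -> "zxq" -> "ZXQ"
  "bxoriukmur" -> "cypsjvlnvs" -> "psjvlnvs" -> "psj" -> "PSJ"
  "ycpfsw" -> "zdqgtx" -> "qgtx" -> "qgt" -> "QGT"
  "mxcldzmqjeh" -> "nydmeanrkfi" -> "dmeanrkfi" -> "dme" -> "DME"
  "erqmhv" -> "fsrniw" -> "rniw" -> "rni" -> "RNI"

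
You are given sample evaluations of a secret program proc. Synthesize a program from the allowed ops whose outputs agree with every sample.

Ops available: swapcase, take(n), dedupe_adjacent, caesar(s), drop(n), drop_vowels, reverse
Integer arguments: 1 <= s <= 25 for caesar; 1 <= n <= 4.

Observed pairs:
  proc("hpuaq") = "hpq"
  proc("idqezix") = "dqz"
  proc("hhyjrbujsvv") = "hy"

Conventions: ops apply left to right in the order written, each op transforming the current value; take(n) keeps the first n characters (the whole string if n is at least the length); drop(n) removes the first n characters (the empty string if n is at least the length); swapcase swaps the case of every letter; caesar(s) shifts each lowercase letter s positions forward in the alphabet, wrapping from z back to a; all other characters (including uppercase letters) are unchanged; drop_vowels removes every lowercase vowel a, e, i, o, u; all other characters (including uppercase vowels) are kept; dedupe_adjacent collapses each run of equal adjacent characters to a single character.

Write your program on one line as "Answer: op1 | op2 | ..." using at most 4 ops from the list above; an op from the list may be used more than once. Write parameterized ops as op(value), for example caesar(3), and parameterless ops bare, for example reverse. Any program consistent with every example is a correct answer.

drop_vowels | take(3) | dedupe_adjacent

Check, running the answer program on each example:
  "hpuaq" -> "hpq" -> "hpq" -> "hpq"
  "idqezix" -> "dqzx" -> "dqz" -> "dqz"
  "hhyjrbujsvv" -> "hhyjrbjsvv" -> "hhy" -> "hy"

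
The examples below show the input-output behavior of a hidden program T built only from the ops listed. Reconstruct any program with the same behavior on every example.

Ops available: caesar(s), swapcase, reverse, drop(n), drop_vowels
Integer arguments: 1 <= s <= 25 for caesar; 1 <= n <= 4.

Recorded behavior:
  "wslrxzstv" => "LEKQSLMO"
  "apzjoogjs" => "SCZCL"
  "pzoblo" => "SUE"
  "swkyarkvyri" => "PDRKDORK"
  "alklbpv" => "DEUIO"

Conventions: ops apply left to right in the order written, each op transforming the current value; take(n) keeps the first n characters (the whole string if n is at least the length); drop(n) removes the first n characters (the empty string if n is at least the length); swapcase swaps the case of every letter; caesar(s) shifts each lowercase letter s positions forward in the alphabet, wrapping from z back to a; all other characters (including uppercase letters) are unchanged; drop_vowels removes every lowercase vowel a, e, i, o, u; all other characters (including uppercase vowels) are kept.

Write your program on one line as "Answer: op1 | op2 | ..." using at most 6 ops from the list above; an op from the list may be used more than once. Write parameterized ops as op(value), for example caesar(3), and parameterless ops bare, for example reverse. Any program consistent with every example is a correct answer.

drop_vowels | caesar(16) | caesar(19) | caesar(10) | drop(1) | swapcase

Check, running the answer program on each example:
  "wslrxzstv" -> "wslrxzstv" -> "mibhnpijl" -> "fbuagibce" -> "plekqslmo" -> "lekqslmo" -> "LEKQSLMO"
  "apzjoogjs" -> "pzjgjs" -> "fpzwzi" -> "yispsb" -> "isczcl" -> "sczcl" -> "SCZCL"
  "pzoblo" -> "pzbl" -> "fprb" -> "yiku" -> "isue" -> "sue" -> "SUE"
  "swkyarkvyri" -> "swkyrkvyr" -> "imaohaloh" -> "bfthateha" -> "lpdrkdork" -> "pdrkdork" -> "PDRKDORK"
  "alklbpv" -> "lklbpv" -> "babrfl" -> "utukye" -> "edeuio" -> "deuio" -> "DEUIO"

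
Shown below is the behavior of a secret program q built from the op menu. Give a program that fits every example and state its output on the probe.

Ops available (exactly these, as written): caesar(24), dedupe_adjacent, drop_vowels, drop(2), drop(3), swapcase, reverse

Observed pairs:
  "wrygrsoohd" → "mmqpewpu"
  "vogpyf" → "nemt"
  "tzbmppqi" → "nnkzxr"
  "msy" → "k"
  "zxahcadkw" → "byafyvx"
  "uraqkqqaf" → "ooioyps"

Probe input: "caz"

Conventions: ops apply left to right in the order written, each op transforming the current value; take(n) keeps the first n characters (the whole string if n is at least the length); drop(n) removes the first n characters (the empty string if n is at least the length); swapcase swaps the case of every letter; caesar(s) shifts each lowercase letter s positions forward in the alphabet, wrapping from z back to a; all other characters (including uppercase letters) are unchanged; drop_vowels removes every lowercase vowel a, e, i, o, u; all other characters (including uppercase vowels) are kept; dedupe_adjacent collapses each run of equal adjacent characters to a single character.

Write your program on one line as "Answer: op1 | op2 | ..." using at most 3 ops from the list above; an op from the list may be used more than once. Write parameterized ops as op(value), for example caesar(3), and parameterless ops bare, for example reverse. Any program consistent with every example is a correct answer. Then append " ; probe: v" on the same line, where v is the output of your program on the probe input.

caesar(24) | reverse | drop(2) ; probe: "a"

Check, running the answer program on each example:
  "wrygrsoohd" -> "upwepqmmfb" -> "bfmmqpewpu" -> "mmqpewpu"
  "vogpyf" -> "tmenwd" -> "dwnemt" -> "nemt"
  "tzbmppqi" -> "rxzknnog" -> "gonnkzxr" -> "nnkzxr"
  "msy" -> "kqw" -> "wqk" -> "k"
  "zxahcadkw" -> "xvyfaybiu" -> "uibyafyvx" -> "byafyvx"
  "uraqkqqaf" -> "spyoiooyd" -> "dyooioyps" -> "ooioyps"
  probe: "caz" -> "ayx" -> "xya" -> "a"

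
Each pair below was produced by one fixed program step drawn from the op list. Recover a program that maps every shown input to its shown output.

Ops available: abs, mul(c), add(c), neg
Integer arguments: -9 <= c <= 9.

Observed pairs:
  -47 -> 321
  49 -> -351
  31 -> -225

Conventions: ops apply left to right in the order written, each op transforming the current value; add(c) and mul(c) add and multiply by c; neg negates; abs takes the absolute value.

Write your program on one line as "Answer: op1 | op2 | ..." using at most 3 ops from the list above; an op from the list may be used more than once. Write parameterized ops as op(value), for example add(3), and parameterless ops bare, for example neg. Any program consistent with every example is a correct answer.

mul(-7) | add(-8)

Check, running the answer program on each example:
  -47 -> 329 -> 321
  49 -> -343 -> -351
  31 -> -217 -> -225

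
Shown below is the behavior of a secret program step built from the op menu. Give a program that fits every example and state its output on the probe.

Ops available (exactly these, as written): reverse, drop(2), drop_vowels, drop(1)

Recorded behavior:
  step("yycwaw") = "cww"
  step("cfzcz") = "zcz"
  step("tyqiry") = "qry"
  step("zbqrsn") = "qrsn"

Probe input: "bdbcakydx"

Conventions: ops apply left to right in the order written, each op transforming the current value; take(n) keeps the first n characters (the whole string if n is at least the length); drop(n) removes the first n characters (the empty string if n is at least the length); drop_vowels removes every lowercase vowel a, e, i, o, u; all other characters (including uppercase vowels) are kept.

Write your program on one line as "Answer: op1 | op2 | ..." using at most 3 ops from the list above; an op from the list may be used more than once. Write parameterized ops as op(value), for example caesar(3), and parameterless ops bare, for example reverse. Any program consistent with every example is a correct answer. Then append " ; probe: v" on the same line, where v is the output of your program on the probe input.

drop_vowels | drop(2) ; probe: "bckydx"

Check, running the answer program on each example:
  "yycwaw" -> "yycww" -> "cww"
  "cfzcz" -> "cfzcz" -> "zcz"
  "tyqiry" -> "tyqry" -> "qry"
  "zbqrsn" -> "zbqrsn" -> "qrsn"
  probe: "bdbcakydx" -> "bdbckydx" -> "bckydx"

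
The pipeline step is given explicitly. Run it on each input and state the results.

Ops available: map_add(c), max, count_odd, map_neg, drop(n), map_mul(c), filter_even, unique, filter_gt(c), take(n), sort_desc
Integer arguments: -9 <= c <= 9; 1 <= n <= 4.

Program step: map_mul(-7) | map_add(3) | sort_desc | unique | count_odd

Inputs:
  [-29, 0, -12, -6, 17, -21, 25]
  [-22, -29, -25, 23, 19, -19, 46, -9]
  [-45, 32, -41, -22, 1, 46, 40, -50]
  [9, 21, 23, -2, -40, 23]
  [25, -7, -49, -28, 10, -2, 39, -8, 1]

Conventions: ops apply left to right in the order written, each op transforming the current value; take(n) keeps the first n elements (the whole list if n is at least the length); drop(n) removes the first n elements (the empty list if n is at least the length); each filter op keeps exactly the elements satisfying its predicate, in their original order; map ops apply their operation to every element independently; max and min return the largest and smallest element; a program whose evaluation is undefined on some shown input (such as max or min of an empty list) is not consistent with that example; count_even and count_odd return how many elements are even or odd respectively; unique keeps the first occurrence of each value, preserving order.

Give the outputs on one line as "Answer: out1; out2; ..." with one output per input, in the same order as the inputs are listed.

3; 2; 5; 2; 4

Execution, op by op:
  [-29, 0, -12, -6, 17, -21, 25] -> [203, 0, 84, 42, -119, 147, -175] -> [206, 3, 87, 45, -116, 150, -172] -> [206, 150, 87, 45, 3, -116, -172] -> [206, 150, 87, 45, 3, -116, -172] -> 3
  [-22, -29, -25, 23, 19, -19, 46, -9] -> [154, 203, 175, -161, -133, 133, -322, 63] -> [157, 206, 178, -158, -130, 136, -319, 66] -> [206, 178, 157, 136, 66, -130, -158, -319] -> [206, 178, 157, 136, 66, -130, -158, -319] -> 2
  [-45, 32, -41, -22, 1, 46, 40, -50] -> [315, -224, 287, 154, -7, -322, -280, 350] -> [318, -221, 290, 157, -4, -319, -277, 353] -> [353, 318, 290, 157, -4, -221, -277, -319] -> [353, 318, 290, 157, -4, -221, -277, -319] -> 5
  [9, 21, 23, -2, -40, 23] -> [-63, -147, -161, 14, 280, -161] -> [-60, -144, -158, 17, 283, -158] -> [283, 17, -60, -144, -158, -158] -> [283, 17, -60, -144, -158] -> 2
  [25, -7, -49, -28, 10, -2, 39, -8, 1] -> [-175, 49, 343, 196, -70, 14, -273, 56, -7] -> [-172, 52, 346, 199, -67, 17, -270, 59, -4] -> [346, 199, 59, 52, 17, -4, -67, -172, -270] -> [346, 199, 59, 52, 17, -4, -67, -172, -270] -> 4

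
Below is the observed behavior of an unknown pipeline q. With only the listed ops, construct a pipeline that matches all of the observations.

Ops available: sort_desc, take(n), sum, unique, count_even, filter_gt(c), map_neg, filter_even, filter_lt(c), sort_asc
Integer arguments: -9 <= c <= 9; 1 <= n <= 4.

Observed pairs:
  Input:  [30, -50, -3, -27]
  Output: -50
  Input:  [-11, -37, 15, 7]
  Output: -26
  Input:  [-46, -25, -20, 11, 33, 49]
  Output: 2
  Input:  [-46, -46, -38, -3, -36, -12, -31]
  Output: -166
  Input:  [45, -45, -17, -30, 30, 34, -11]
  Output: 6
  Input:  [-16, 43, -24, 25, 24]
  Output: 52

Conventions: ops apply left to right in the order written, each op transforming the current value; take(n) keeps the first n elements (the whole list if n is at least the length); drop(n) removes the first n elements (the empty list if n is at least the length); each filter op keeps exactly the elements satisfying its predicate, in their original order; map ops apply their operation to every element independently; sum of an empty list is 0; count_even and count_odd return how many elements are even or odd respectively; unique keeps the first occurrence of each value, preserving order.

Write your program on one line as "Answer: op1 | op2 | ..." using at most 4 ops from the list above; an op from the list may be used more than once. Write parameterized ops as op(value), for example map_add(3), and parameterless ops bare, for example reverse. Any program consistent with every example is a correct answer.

sort_desc | unique | sum

Check, running the answer program on each example:
  [30, -50, -3, -27] -> [30, -3, -27, -50] -> [30, -3, -27, -50] -> -50
  [-11, -37, 15, 7] -> [15, 7, -11, -37] -> [15, 7, -11, -37] -> -26
  [-46, -25, -20, 11, 33, 49] -> [49, 33, 11, -20, -25, -46] -> [49, 33, 11, -20, -25, -46] -> 2
  [-46, -46, -38, -3, -36, -12, -31] -> [-3, -12, -31, -36, -38, -46, -46] -> [-3, -12, -31, -36, -38, -46] -> -166
  [45, -45, -17, -30, 30, 34, -11] -> [45, 34, 30, -11, -17, -30, -45] -> [45, 34, 30, -11, -17, -30, -45] -> 6
  [-16, 43, -24, 25, 24] -> [43, 25, 24, -16, -24] -> [43, 25, 24, -16, -24] -> 52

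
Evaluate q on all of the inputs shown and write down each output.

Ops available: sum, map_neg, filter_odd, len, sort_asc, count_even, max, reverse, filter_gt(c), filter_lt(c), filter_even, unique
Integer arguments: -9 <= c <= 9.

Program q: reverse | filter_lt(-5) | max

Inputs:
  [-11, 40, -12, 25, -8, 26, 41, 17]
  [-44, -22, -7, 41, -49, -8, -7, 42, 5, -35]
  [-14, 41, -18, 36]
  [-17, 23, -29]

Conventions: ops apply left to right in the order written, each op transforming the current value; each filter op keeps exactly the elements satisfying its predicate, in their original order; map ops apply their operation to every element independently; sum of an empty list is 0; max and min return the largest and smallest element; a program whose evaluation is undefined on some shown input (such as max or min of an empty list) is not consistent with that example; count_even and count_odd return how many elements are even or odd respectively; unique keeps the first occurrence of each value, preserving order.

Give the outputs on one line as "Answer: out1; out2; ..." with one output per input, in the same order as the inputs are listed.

-8; -7; -14; -17

Execution, op by op:
  [-11, 40, -12, 25, -8, 26, 41, 17] -> [17, 41, 26, -8, 25, -12, 40, -11] -> [-8, -12, -11] -> -8
  [-44, -22, -7, 41, -49, -8, -7, 42, 5, -35] -> [-35, 5, 42, -7, -8, -49, 41, -7, -22, -44] -> [-35, -7, -8, -49, -7, -22, -44] -> -7
  [-14, 41, -18, 36] -> [36, -18, 41, -14] -> [-18, -14] -> -14
  [-17, 23, -29] -> [-29, 23, -17] -> [-29, -17] -> -17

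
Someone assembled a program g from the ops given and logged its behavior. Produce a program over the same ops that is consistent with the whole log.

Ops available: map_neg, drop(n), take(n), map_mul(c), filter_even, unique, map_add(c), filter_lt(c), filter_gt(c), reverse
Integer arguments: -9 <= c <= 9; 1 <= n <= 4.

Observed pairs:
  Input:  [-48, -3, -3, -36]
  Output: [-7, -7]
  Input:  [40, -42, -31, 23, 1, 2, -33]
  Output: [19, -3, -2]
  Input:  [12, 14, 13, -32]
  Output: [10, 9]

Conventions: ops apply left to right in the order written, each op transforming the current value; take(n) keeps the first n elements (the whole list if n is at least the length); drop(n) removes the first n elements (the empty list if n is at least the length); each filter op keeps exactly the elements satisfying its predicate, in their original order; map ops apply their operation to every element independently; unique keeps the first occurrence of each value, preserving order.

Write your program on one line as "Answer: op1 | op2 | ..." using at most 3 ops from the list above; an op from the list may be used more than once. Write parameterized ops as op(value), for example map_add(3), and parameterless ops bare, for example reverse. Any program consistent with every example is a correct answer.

drop(1) | filter_gt(-5) | map_add(-4)

Check, running the answer program on each example:
  [-48, -3, -3, -36] -> [-3, -3, -36] -> [-3, -3] -> [-7, -7]
  [40, -42, -31, 23, 1, 2, -33] -> [-42, -31, 23, 1, 2, -33] -> [23, 1, 2] -> [19, -3, -2]
  [12, 14, 13, -32] -> [14, 13, -32] -> [14, 13] -> [10, 9]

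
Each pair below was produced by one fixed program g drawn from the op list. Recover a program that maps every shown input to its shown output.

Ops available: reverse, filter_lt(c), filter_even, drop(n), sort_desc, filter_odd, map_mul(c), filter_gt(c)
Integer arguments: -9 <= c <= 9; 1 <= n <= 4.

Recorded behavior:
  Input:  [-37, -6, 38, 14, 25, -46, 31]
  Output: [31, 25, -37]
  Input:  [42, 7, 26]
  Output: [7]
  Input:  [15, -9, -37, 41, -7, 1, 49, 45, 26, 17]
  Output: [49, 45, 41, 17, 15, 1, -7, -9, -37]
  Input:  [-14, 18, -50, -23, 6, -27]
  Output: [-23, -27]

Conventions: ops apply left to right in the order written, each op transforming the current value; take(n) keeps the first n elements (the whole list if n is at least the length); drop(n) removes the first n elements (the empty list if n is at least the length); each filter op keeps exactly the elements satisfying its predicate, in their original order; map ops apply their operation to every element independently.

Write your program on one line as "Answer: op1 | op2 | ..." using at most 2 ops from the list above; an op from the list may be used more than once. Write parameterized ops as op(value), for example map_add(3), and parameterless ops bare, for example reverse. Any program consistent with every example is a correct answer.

filter_odd | sort_desc

Check, running the answer program on each example:
  [-37, -6, 38, 14, 25, -46, 31] -> [-37, 25, 31] -> [31, 25, -37]
  [42, 7, 26] -> [7] -> [7]
  [15, -9, -37, 41, -7, 1, 49, 45, 26, 17] -> [15, -9, -37, 41, -7, 1, 49, 45, 17] -> [49, 45, 41, 17, 15, 1, -7, -9, -37]
  [-14, 18, -50, -23, 6, -27] -> [-23, -27] -> [-23, -27]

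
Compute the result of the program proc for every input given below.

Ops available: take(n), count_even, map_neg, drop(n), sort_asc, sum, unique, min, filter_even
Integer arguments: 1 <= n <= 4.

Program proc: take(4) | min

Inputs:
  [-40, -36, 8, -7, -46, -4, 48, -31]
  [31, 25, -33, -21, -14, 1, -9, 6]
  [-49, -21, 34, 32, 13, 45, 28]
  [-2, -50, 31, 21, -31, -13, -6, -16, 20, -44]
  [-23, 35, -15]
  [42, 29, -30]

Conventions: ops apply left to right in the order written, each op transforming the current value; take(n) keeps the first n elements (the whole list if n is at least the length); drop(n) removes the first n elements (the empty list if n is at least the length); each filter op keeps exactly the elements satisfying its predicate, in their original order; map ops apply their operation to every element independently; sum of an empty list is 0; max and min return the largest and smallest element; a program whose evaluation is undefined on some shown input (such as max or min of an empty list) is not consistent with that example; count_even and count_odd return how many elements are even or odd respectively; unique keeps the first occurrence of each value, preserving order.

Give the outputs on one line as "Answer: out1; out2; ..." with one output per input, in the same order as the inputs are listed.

-40; -33; -49; -50; -23; -30

Execution, op by op:
  [-40, -36, 8, -7, -46, -4, 48, -31] -> [-40, -36, 8, -7] -> -40
  [31, 25, -33, -21, -14, 1, -9, 6] -> [31, 25, -33, -21] -> -33
  [-49, -21, 34, 32, 13, 45, 28] -> [-49, -21, 34, 32] -> -49
  [-2, -50, 31, 21, -31, -13, -6, -16, 20, -44] -> [-2, -50, 31, 21] -> -50
  [-23, 35, -15] -> [-23, 35, -15] -> -23
  [42, 29, -30] -> [42, 29, -30] -> -30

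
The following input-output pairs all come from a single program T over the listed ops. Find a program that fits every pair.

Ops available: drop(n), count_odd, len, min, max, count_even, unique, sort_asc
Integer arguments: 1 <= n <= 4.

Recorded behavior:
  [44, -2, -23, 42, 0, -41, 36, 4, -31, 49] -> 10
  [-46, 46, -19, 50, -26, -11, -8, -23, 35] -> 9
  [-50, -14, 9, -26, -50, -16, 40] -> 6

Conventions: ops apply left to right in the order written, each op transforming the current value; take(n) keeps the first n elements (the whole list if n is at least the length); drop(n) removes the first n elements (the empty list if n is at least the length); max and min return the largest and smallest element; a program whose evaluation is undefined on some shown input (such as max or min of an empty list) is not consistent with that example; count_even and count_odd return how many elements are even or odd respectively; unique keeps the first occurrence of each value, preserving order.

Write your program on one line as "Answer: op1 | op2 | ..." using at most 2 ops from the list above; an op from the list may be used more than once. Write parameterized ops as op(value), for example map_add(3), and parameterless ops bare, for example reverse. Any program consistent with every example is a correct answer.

unique | len

Check, running the answer program on each example:
  [44, -2, -23, 42, 0, -41, 36, 4, -31, 49] -> [44, -2, -23, 42, 0, -41, 36, 4, -31, 49] -> 10
  [-46, 46, -19, 50, -26, -11, -8, -23, 35] -> [-46, 46, -19, 50, -26, -11, -8, -23, 35] -> 9
  [-50, -14, 9, -26, -50, -16, 40] -> [-50, -14, 9, -26, -16, 40] -> 6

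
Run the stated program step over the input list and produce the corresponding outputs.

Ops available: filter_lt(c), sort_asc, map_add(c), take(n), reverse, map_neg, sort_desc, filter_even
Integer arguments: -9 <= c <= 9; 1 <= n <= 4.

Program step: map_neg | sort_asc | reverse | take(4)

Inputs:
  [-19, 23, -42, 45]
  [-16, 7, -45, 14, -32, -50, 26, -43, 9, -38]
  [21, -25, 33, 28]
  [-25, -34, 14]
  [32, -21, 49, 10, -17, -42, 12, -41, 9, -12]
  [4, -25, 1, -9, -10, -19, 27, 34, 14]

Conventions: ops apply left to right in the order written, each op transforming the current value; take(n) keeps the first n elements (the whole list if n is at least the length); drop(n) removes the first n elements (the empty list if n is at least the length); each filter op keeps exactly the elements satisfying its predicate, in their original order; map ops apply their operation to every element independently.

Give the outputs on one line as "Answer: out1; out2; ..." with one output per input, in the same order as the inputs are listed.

Execution, op by op:
  [-19, 23, -42, 45] -> [19, -23, 42, -45] -> [-45, -23, 19, 42] -> [42, 19, -23, -45] -> [42, 19, -23, -45]
  [-16, 7, -45, 14, -32, -50, 26, -43, 9, -38] -> [16, -7, 45, -14, 32, 50, -26, 43, -9, 38] -> [-26, -14, -9, -7, 16, 32, 38, 43, 45, 50] -> [50, 45, 43, 38, 32, 16, -7, -9, -14, -26] -> [50, 45, 43, 38]
  [21, -25, 33, 28] -> [-21, 25, -33, -28] -> [-33, -28, -21, 25] -> [25, -21, -28, -33] -> [25, -21, -28, -33]
  [-25, -34, 14] -> [25, 34, -14] -> [-14, 25, 34] -> [34, 25, -14] -> [34, 25, -14]
  [32, -21, 49, 10, -17, -42, 12, -41, 9, -12] -> [-32, 21, -49, -10, 17, 42, -12, 41, -9, 12] -> [-49, -32, -12, -10, -9, 12, 17, 21, 41, 42] -> [42, 41, 21, 17, 12, -9, -10, -12, -32, -49] -> [42, 41, 21, 17]
  [4, -25, 1, -9, -10, -19, 27, 34, 14] -> [-4, 25, -1, 9, 10, 19, -27, -34, -14] -> [-34, -27, -14, -4, -1, 9, 10, 19, 25] -> [25, 19, 10, 9, -1, -4, -14, -27, -34] -> [25, 19, 10, 9]

[42, 19, -23, -45]; [50, 45, 43, 38]; [25, -21, -28, -33]; [34, 25, -14]; [42, 41, 21, 17]; [25, 19, 10, 9]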